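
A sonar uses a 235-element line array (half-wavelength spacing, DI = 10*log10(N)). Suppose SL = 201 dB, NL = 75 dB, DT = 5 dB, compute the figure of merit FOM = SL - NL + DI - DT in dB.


Step 1: DI = 10*log10(235) = 23.71 dB
Step 2: FOM = SL - NL + DI - DT = 201 - 75 + 23.71 - 5 = 144.71

144.71 dB


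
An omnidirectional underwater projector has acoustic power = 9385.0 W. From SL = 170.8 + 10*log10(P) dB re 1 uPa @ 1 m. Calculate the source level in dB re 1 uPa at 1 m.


SL = 170.8 + 10*log10(9385.0) = 170.8 + 39.72 = 210.52

210.52 dB


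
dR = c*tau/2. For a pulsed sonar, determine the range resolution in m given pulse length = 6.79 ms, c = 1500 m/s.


dR = c*tau/2 = 1500 * 6.79e-3 / 2 = 5.0925

5.0925 m


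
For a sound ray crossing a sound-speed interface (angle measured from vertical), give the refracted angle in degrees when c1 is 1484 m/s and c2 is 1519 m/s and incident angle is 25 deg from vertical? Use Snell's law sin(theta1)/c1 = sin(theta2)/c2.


sin(theta2) = (c2/c1)*sin(theta1) = (1519/1484)*sin(25 deg) = 0.43259
theta2 = arcsin(0.43259) = 25.63

25.63 deg


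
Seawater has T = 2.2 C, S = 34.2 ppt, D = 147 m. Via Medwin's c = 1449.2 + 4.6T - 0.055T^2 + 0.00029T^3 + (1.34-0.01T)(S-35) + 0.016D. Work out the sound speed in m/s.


1460.35 m/s


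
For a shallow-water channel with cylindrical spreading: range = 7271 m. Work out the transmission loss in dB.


38.62 dB


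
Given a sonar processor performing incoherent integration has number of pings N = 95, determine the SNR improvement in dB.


Gain = 5*log10(95) = 9.89

9.89 dB


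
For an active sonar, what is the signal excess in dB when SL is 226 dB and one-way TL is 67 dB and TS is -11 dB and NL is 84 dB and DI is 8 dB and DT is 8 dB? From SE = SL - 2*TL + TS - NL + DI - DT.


SE = SL - 2*TL + TS - NL + DI - DT = 226 - 2*67 + (-11) - 84 + 8 - 8 = -3

-3 dB


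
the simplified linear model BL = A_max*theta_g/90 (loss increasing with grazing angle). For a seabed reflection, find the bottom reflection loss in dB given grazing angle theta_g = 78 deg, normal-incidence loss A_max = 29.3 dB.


BL = A_max * theta_g / 90 = 29.3 * 78 / 90 = 25.39

25.39 dB


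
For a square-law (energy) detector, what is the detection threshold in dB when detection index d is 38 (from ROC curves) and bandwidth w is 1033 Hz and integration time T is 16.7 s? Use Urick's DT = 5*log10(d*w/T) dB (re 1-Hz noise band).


DT = 5*log10(d*w/T) = 5*log10(38 * 1033 / 16.7) = 5*log10(2350.54) = 16.86

16.86 dB


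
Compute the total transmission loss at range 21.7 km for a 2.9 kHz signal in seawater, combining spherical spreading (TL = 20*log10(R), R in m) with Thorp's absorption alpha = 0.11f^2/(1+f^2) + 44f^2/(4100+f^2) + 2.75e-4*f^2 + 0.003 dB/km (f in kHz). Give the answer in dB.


Step 1 (Thorp): alpha = 0.11*8.41/(1+8.41) + 44*8.41/(4100+8.41) + 2.75e-4*8.41 + 0.003 = 0.1937 dB/km
Step 2: TL_spread = 20*log10(21700) = 86.73 dB
Step 3: TL_abs = alpha*R = 0.1937 * 21.7 = 4.2 dB
Step 4: TL_total = 86.73 + 4.2 = 90.93

90.93 dB


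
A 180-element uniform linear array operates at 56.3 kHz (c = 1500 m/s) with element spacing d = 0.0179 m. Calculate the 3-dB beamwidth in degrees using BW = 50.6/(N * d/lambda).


Step 1: lambda = 1500/56300 = 0.02664 m
Step 2: d/lambda = 0.0179/0.02664 = 0.6719
Step 3: BW = 50.6/(N * d/lambda) = 50.6/(180 * 0.6719) = 0.42

0.42 deg


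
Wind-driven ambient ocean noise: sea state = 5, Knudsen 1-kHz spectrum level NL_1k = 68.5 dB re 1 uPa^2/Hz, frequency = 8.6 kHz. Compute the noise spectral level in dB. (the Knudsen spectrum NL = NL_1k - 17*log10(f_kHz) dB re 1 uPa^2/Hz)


NL = NL_1k - 17*log10(f_kHz) = 68.5 - 17*log10(8.6) = 68.5 - (15.89) = 52.61

52.61 dB


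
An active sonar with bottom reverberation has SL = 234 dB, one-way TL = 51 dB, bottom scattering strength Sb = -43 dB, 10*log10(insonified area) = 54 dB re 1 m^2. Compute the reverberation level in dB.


RL = SL - 2*TL + Sb + 10*log10(A) = 234 - 2*51 + (-43) + 54 = 143

143 dB


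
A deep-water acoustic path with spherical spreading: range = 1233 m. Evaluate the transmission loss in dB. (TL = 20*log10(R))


TL = 20*log10(1233) = 61.82

61.82 dB


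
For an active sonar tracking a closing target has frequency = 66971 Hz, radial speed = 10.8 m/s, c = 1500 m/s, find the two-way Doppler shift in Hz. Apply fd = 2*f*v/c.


964.38 Hz


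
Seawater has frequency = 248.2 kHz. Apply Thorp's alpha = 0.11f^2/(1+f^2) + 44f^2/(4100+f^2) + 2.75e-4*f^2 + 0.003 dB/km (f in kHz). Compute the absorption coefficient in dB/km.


58.308 dB/km


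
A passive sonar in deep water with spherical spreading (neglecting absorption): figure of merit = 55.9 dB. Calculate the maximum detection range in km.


0.62 km


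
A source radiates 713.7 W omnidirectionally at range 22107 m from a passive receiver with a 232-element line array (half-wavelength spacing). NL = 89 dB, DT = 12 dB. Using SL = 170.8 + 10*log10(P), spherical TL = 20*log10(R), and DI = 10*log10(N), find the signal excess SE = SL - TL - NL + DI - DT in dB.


Step 1: SL = 170.8 + 10*log10(713.7) = 199.34 dB
Step 2: TL = 20*log10(22107) = 86.89 dB
Step 3: DI = 10*log10(232) = 23.65 dB
Step 4: SE = SL - TL - NL + DI - DT = 199.34 - 86.89 - 89 + 23.65 - 12 = 35.1

35.1 dB


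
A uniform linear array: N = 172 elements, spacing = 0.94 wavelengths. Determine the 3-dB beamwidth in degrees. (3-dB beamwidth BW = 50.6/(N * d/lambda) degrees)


BW = 50.6 / (172 * 0.94) = 50.6 / 161.68 = 0.31

0.31 deg


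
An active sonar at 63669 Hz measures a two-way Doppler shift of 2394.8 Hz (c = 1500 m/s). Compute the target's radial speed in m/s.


From fd = 2*f*v/c, v = c*fd/(2*f) = 1500 * 2394.8 / (2*63669) = 28.21

28.21 m/s


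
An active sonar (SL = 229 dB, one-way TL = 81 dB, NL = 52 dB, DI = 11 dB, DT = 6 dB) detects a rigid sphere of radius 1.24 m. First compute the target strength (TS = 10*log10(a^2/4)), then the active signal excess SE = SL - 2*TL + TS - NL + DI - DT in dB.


Step 1: TS = 10*log10(1.24^2/4) = -4.15 dB
Step 2: SE = SL - 2*TL + TS - NL + DI - DT = 229 - 2*81 + (-4.15) - 52 + 11 - 6 = 15.85

15.85 dB


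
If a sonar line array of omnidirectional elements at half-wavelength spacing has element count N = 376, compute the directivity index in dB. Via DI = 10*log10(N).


DI = 10*log10(376) = 25.75

25.75 dB


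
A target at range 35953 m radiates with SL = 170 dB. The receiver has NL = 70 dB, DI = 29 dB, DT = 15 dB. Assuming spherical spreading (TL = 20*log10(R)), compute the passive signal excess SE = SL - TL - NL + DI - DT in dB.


Step 1: TL = 20*log10(35953) = 91.11 dB
Step 2: SE = 170 - 91.11 - 70 + 29 - 15 = 22.89

22.89 dB


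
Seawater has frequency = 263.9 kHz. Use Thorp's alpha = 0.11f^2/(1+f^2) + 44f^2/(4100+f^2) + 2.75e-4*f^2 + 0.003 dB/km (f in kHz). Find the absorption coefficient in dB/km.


f^2 = 69643.21
alpha = 0.11*69643.21/(1+69643.21) + 44*69643.21/(4100+69643.21) + 2.75e-4*69643.21 + 0.003 = 60.819

60.819 dB/km


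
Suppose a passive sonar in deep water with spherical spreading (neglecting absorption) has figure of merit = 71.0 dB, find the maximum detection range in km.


3.55 km


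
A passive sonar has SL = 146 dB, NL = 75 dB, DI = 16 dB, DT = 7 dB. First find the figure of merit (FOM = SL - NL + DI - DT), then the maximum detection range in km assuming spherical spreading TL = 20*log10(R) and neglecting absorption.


Step 1: FOM = SL - NL + DI - DT = 146 - 75 + 16 - 7 = 80 dB
Step 2: at max range FOM = TL = 20*log10(R), so R = 10^(80/20) = 10000.0 m = 10.0 km

10.0 km


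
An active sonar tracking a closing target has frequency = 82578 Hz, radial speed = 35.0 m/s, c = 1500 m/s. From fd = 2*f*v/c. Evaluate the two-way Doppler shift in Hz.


fd = 2*f*v/c = 2 * 82578 * 35.0 / 1500 = 3853.64

3853.64 Hz


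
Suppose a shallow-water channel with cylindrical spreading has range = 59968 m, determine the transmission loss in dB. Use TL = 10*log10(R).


47.78 dB


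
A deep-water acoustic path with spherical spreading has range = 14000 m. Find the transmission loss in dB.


82.92 dB


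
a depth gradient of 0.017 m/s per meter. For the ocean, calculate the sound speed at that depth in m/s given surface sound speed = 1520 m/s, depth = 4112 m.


c = 1520 + 0.017 * 4112 = 1589.904

1589.904 m/s


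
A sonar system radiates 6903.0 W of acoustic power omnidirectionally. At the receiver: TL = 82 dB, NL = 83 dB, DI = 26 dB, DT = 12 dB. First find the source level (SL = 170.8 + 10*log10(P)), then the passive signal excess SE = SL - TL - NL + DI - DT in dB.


Step 1: SL = 170.8 + 10*log10(6903.0) = 209.19 dB
Step 2: SE = SL - TL - NL + DI - DT = 209.19 - 82 - 83 + 26 - 12 = 58.19

58.19 dB


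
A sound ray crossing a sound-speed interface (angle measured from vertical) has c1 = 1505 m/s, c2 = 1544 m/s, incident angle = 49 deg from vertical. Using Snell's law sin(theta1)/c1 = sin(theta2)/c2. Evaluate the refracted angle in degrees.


50.74 deg


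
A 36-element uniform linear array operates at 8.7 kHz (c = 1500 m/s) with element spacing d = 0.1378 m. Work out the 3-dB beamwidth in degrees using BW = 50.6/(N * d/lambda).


Step 1: lambda = 1500/8700 = 0.17241 m
Step 2: d/lambda = 0.1378/0.17241 = 0.7993
Step 3: BW = 50.6/(N * d/lambda) = 50.6/(36 * 0.7993) = 1.76

1.76 deg


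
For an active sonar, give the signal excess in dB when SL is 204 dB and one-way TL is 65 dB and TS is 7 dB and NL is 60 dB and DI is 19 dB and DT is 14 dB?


SE = SL - 2*TL + TS - NL + DI - DT = 204 - 2*65 + (7) - 60 + 19 - 14 = 26

26 dB


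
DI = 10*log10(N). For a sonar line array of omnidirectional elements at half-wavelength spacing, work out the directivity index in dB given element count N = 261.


24.17 dB


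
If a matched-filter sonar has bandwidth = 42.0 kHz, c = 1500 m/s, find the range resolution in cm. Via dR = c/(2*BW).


dR = c/(2*BW) = 1500 / (2 * 42.0e3) = 0.0179 m = 1.79 cm

1.79 cm


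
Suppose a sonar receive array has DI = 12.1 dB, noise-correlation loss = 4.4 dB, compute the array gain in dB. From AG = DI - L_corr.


AG = DI - L_corr = 12.1 - 4.4 = 7.7

7.7 dB


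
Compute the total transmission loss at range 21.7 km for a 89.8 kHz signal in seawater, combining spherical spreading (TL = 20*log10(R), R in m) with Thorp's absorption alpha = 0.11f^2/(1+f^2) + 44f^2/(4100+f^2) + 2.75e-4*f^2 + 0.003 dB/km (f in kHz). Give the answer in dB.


Step 1 (Thorp): alpha = 0.11*8064.04/(1+8064.04) + 44*8064.04/(4100+8064.04) + 2.75e-4*8064.04 + 0.003 = 31.5 dB/km
Step 2: TL_spread = 20*log10(21700) = 86.73 dB
Step 3: TL_abs = alpha*R = 31.5 * 21.7 = 683.55 dB
Step 4: TL_total = 86.73 + 683.55 = 770.28

770.28 dB


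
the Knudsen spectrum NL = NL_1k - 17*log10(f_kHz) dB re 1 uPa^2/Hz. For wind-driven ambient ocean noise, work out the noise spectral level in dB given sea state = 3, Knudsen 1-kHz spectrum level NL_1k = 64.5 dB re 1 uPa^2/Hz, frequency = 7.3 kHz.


NL = NL_1k - 17*log10(f_kHz) = 64.5 - 17*log10(7.3) = 64.5 - (14.68) = 49.82

49.82 dB


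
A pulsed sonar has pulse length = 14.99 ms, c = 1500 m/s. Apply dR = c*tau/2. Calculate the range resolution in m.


dR = c*tau/2 = 1500 * 14.99e-3 / 2 = 11.2425

11.2425 m


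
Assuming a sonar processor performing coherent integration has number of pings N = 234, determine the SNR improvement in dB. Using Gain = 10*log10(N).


23.69 dB


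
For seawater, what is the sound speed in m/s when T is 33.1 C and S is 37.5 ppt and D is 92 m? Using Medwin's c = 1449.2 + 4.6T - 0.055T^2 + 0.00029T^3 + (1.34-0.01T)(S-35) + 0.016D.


c = 1449.2 + 4.6*33.1 - 0.055*33.1^2 + 0.00029*33.1^3 + (1.34 - 0.01*33.1)*(37.5 - 35) + 0.016*92 = 1555.71

1555.71 m/s


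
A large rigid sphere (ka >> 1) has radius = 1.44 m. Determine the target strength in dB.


TS = 10*log10(1.44^2 / 4) = 10*log10(0.5184) = -2.85

-2.85 dB


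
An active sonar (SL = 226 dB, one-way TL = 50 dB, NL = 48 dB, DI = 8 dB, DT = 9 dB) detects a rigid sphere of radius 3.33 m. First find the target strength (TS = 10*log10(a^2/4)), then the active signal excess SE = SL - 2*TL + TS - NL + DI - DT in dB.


Step 1: TS = 10*log10(3.33^2/4) = 4.43 dB
Step 2: SE = SL - 2*TL + TS - NL + DI - DT = 226 - 2*50 + (4.43) - 48 + 8 - 9 = 81.43

81.43 dB


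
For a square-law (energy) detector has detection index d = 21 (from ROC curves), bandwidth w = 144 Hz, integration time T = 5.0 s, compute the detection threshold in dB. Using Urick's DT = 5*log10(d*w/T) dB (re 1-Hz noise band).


DT = 5*log10(d*w/T) = 5*log10(21 * 144 / 5.0) = 5*log10(604.8) = 13.91

13.91 dB


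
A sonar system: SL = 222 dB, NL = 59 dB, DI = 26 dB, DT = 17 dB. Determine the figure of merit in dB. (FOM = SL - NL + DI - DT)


FOM = SL - NL + DI - DT = 222 - 59 + 26 - 17 = 172

172 dB


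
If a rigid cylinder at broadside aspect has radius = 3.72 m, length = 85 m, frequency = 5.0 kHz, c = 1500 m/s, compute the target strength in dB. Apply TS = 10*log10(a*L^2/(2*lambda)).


46.51 dB


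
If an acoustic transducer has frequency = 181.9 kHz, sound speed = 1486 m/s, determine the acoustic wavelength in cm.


lambda = c/f = 1486 / 181900 = 0.0082 m = 0.82 cm

0.82 cm


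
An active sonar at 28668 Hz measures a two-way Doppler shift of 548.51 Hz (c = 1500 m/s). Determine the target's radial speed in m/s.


From fd = 2*f*v/c, v = c*fd/(2*f) = 1500 * 548.51 / (2*28668) = 14.35

14.35 m/s


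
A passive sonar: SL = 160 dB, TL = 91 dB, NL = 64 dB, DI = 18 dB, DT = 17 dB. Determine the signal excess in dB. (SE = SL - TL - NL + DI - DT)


6 dB


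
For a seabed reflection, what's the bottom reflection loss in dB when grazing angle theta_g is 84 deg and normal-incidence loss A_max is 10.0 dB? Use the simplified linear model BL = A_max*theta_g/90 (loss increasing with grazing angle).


BL = A_max * theta_g / 90 = 10.0 * 84 / 90 = 9.33

9.33 dB


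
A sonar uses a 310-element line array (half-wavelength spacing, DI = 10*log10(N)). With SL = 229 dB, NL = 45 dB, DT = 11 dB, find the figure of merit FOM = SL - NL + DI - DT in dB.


Step 1: DI = 10*log10(310) = 24.91 dB
Step 2: FOM = SL - NL + DI - DT = 229 - 45 + 24.91 - 11 = 197.91

197.91 dB


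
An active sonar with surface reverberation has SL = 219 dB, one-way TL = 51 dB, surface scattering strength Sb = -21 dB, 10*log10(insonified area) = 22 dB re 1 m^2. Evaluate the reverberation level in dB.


RL = SL - 2*TL + Sb + 10*log10(A) = 219 - 2*51 + (-21) + 22 = 118

118 dB


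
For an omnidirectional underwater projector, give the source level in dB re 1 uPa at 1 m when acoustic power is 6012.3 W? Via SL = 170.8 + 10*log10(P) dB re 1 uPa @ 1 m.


SL = 170.8 + 10*log10(6012.3) = 170.8 + 37.79 = 208.59

208.59 dB


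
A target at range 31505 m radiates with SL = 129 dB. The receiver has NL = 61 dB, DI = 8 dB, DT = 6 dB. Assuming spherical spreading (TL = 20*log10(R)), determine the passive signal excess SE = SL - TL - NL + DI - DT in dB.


-19.97 dB


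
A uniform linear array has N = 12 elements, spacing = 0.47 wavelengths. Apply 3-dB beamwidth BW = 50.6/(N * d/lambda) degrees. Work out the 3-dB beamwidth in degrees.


BW = 50.6 / (12 * 0.47) = 50.6 / 5.64 = 8.97

8.97 deg


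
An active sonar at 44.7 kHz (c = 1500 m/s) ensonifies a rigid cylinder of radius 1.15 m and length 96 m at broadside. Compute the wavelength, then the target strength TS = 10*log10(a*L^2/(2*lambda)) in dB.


Step 1: lambda = c/f = 1500/44700 = 0.03356 m
Step 2: TS = 10*log10(a*L^2/(2*lambda)) = 10*log10(1.15*96^2/(2*0.03356)) = 51.98

51.98 dB


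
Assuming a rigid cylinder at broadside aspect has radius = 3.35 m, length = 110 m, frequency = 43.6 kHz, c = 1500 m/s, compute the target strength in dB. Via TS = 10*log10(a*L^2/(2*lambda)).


57.7 dB


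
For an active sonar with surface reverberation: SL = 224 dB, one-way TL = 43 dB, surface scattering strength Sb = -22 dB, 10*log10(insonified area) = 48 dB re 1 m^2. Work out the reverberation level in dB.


RL = SL - 2*TL + Sb + 10*log10(A) = 224 - 2*43 + (-22) + 48 = 164

164 dB


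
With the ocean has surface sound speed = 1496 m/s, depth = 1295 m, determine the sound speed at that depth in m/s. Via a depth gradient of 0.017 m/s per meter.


1518.015 m/s


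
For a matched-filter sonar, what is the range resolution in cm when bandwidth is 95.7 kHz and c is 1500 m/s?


dR = c/(2*BW) = 1500 / (2 * 95.7e3) = 0.0078 m = 0.78 cm

0.78 cm


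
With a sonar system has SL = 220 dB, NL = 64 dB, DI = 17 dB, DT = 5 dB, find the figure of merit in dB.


168 dB


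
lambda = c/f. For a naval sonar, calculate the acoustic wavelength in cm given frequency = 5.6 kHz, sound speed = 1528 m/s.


lambda = c/f = 1528 / 5600 = 0.2729 m = 27.29 cm

27.29 cm


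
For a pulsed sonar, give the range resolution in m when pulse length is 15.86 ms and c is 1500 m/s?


dR = c*tau/2 = 1500 * 15.86e-3 / 2 = 11.895

11.895 m


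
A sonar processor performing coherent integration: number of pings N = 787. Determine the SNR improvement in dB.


28.96 dB


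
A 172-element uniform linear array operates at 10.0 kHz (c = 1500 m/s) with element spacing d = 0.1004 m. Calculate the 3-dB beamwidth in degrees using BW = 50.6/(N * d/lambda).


Step 1: lambda = 1500/10000 = 0.15 m
Step 2: d/lambda = 0.1004/0.15 = 0.6693
Step 3: BW = 50.6/(N * d/lambda) = 50.6/(172 * 0.6693) = 0.44

0.44 deg


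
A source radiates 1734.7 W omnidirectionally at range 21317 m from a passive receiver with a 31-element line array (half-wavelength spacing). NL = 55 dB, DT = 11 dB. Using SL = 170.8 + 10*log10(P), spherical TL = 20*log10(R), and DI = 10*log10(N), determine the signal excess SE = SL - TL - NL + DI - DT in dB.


Step 1: SL = 170.8 + 10*log10(1734.7) = 203.19 dB
Step 2: TL = 20*log10(21317) = 86.57 dB
Step 3: DI = 10*log10(31) = 14.91 dB
Step 4: SE = SL - TL - NL + DI - DT = 203.19 - 86.57 - 55 + 14.91 - 11 = 65.53

65.53 dB


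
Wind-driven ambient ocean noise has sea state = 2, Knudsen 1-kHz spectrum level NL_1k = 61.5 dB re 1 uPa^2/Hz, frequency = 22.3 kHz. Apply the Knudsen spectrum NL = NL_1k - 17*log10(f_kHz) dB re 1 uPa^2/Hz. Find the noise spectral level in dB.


38.58 dB


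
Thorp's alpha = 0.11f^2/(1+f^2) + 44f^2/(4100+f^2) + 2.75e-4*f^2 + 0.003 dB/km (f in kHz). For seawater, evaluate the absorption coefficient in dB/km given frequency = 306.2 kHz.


f^2 = 93758.44
alpha = 0.11*93758.44/(1+93758.44) + 44*93758.44/(4100+93758.44) + 2.75e-4*93758.44 + 0.003 = 68.053

68.053 dB/km


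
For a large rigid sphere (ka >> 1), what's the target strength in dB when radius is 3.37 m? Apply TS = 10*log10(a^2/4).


TS = 10*log10(3.37^2 / 4) = 10*log10(2.839225) = 4.53

4.53 dB


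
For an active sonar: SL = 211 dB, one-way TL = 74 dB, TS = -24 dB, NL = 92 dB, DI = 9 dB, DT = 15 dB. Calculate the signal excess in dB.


SE = SL - 2*TL + TS - NL + DI - DT = 211 - 2*74 + (-24) - 92 + 9 - 15 = -59

-59 dB


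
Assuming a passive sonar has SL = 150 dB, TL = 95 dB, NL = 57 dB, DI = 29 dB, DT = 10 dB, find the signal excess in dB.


SE = SL - TL - NL + DI - DT = 150 - 95 - 57 + 29 - 10 = 17

17 dB


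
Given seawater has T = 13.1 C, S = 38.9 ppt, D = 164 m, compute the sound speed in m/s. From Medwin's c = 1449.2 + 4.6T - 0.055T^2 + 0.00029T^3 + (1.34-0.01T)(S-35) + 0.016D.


c = 1449.2 + 4.6*13.1 - 0.055*13.1^2 + 0.00029*13.1^3 + (1.34 - 0.01*13.1)*(38.9 - 35) + 0.016*164 = 1508.01

1508.01 m/s


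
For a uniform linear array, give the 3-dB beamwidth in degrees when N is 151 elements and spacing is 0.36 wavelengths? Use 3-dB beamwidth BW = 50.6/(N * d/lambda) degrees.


0.93 deg


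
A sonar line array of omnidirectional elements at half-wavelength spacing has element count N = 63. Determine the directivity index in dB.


17.99 dB


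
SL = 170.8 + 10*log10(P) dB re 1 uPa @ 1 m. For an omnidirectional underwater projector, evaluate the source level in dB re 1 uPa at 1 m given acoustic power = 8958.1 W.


SL = 170.8 + 10*log10(8958.1) = 170.8 + 39.52 = 210.32

210.32 dB


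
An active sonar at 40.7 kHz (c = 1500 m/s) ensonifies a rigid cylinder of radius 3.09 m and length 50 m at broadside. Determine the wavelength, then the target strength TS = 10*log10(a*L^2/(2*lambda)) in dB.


Step 1: lambda = c/f = 1500/40700 = 0.03686 m
Step 2: TS = 10*log10(a*L^2/(2*lambda)) = 10*log10(3.09*50^2/(2*0.03686)) = 50.2

50.2 dB


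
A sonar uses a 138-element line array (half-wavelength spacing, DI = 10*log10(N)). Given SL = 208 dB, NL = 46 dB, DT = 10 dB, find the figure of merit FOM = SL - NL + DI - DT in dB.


Step 1: DI = 10*log10(138) = 21.4 dB
Step 2: FOM = SL - NL + DI - DT = 208 - 46 + 21.4 - 10 = 173.4

173.4 dB


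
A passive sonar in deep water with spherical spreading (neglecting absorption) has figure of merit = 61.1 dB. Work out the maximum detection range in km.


At max range FOM = TL, so 20*log10(R) = 61.1
R = 10^(61.1/20) = 1135.01 m = 1.14 km

1.14 km


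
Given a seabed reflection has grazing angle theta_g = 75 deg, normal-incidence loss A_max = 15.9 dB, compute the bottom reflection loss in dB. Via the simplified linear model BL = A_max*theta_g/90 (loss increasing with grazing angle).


BL = A_max * theta_g / 90 = 15.9 * 75 / 90 = 13.25

13.25 dB


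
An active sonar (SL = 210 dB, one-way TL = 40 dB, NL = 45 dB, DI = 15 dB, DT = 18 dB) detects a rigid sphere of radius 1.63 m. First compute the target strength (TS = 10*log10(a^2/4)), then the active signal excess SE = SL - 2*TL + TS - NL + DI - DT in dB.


Step 1: TS = 10*log10(1.63^2/4) = -1.78 dB
Step 2: SE = SL - 2*TL + TS - NL + DI - DT = 210 - 2*40 + (-1.78) - 45 + 15 - 18 = 80.22

80.22 dB


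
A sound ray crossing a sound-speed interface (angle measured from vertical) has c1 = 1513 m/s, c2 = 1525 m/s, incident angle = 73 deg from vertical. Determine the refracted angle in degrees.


sin(theta2) = (c2/c1)*sin(theta1) = (1525/1513)*sin(73 deg) = 0.96389
theta2 = arcsin(0.96389) = 74.56

74.56 deg


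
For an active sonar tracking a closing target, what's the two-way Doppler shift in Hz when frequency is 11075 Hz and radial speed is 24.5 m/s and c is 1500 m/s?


fd = 2*f*v/c = 2 * 11075 * 24.5 / 1500 = 361.78

361.78 Hz


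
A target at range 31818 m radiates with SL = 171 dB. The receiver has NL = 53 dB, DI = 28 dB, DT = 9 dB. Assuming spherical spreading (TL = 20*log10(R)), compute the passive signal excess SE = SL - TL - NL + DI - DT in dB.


Step 1: TL = 20*log10(31818) = 90.05 dB
Step 2: SE = 171 - 90.05 - 53 + 28 - 9 = 46.95

46.95 dB


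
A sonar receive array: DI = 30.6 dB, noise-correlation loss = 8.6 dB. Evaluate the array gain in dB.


AG = DI - L_corr = 30.6 - 8.6 = 22.0

22.0 dB


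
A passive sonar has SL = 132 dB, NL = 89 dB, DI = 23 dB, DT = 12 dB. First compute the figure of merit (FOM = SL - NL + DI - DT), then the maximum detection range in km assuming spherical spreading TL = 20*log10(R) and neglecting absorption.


Step 1: FOM = SL - NL + DI - DT = 132 - 89 + 23 - 12 = 54 dB
Step 2: at max range FOM = TL = 20*log10(R), so R = 10^(54/20) = 501.19 m = 0.5 km

0.5 km


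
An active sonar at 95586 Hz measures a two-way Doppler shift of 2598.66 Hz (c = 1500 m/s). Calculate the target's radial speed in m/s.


From fd = 2*f*v/c, v = c*fd/(2*f) = 1500 * 2598.66 / (2*95586) = 20.39

20.39 m/s


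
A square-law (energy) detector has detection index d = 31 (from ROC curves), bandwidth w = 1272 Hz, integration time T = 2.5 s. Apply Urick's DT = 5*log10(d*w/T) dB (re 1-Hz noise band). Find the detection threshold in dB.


DT = 5*log10(d*w/T) = 5*log10(31 * 1272 / 2.5) = 5*log10(15772.8) = 20.99

20.99 dB


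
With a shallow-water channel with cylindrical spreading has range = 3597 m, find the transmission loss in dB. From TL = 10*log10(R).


TL = 10*log10(3597) = 35.56

35.56 dB


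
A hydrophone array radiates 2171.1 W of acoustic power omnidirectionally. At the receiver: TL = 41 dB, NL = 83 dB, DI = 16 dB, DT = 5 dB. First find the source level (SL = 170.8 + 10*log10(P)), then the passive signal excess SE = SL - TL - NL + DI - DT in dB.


Step 1: SL = 170.8 + 10*log10(2171.1) = 204.17 dB
Step 2: SE = SL - TL - NL + DI - DT = 204.17 - 41 - 83 + 16 - 5 = 91.17

91.17 dB


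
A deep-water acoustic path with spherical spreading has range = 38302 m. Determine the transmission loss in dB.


91.66 dB


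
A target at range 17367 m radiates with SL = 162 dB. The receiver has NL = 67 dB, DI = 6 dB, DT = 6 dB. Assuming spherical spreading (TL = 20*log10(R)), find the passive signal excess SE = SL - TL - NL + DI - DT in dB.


Step 1: TL = 20*log10(17367) = 84.79 dB
Step 2: SE = 162 - 84.79 - 67 + 6 - 6 = 10.21

10.21 dB


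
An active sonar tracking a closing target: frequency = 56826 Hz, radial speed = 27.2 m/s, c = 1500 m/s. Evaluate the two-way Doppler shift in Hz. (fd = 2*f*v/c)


fd = 2*f*v/c = 2 * 56826 * 27.2 / 1500 = 2060.89

2060.89 Hz


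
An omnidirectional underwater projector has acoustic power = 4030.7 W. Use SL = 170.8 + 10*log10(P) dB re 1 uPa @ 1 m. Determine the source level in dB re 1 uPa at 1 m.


206.85 dB


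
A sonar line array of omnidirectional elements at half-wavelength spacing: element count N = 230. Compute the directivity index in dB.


DI = 10*log10(230) = 23.62

23.62 dB


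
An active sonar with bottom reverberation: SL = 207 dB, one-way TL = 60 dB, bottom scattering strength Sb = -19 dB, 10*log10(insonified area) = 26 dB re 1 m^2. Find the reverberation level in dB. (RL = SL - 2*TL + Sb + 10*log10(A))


94 dB


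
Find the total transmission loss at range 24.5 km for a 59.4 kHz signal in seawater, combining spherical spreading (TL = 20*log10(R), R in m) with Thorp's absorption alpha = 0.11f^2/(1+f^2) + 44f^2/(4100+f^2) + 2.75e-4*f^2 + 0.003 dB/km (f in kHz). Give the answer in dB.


Step 1 (Thorp): alpha = 0.11*3528.36/(1+3528.36) + 44*3528.36/(4100+3528.36) + 2.75e-4*3528.36 + 0.003 = 21.4347 dB/km
Step 2: TL_spread = 20*log10(24500) = 87.78 dB
Step 3: TL_abs = alpha*R = 21.4347 * 24.5 = 525.15 dB
Step 4: TL_total = 87.78 + 525.15 = 612.93

612.93 dB


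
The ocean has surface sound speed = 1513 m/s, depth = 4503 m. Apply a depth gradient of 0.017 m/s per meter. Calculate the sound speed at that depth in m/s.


c = 1513 + 0.017 * 4503 = 1589.551

1589.551 m/s


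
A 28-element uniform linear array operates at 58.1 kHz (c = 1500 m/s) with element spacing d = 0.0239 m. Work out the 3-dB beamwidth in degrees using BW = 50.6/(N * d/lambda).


Step 1: lambda = 1500/58100 = 0.02582 m
Step 2: d/lambda = 0.0239/0.02582 = 0.9256
Step 3: BW = 50.6/(N * d/lambda) = 50.6/(28 * 0.9256) = 1.95

1.95 deg


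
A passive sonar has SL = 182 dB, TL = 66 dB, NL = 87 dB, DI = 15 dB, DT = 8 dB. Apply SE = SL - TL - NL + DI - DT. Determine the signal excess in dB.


SE = SL - TL - NL + DI - DT = 182 - 66 - 87 + 15 - 8 = 36

36 dB


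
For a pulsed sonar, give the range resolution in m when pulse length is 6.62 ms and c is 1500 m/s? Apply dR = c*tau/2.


dR = c*tau/2 = 1500 * 6.62e-3 / 2 = 4.965

4.965 m


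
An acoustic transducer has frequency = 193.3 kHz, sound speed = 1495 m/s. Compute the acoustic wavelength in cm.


lambda = c/f = 1495 / 193300 = 0.0077 m = 0.77 cm

0.77 cm


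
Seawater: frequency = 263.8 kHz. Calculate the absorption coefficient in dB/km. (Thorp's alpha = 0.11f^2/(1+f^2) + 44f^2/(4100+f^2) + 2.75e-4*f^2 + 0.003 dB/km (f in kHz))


f^2 = 69590.44
alpha = 0.11*69590.44/(1+69590.44) + 44*69590.44/(4100+69590.44) + 2.75e-4*69590.44 + 0.003 = 60.802

60.802 dB/km


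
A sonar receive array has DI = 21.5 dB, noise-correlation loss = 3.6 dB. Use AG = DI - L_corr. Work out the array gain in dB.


AG = DI - L_corr = 21.5 - 3.6 = 17.9

17.9 dB


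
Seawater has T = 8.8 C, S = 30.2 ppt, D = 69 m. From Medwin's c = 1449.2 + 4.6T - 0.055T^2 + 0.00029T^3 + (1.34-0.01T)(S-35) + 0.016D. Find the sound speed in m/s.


c = 1449.2 + 4.6*8.8 - 0.055*8.8^2 + 0.00029*8.8^3 + (1.34 - 0.01*8.8)*(30.2 - 35) + 0.016*69 = 1480.71

1480.71 m/s


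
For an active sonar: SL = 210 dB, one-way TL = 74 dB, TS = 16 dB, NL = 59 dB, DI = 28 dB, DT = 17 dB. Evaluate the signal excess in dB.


SE = SL - 2*TL + TS - NL + DI - DT = 210 - 2*74 + (16) - 59 + 28 - 17 = 30

30 dB


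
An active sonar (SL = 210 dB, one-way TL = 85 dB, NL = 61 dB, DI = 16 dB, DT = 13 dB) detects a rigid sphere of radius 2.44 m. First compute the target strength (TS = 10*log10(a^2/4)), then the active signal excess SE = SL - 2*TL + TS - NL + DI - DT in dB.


Step 1: TS = 10*log10(2.44^2/4) = 1.73 dB
Step 2: SE = SL - 2*TL + TS - NL + DI - DT = 210 - 2*85 + (1.73) - 61 + 16 - 13 = -16.27

-16.27 dB


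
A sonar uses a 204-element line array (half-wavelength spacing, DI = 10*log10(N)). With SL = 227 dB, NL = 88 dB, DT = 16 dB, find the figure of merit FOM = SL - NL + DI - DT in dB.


146.1 dB


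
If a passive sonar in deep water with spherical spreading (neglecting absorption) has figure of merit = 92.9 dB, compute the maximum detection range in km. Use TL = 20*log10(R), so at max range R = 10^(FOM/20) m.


At max range FOM = TL, so 20*log10(R) = 92.9
R = 10^(92.9/20) = 44157.04 m = 44.16 km

44.16 km


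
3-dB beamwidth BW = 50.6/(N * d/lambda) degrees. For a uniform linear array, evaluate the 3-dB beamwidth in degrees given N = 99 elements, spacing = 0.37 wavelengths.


1.38 deg


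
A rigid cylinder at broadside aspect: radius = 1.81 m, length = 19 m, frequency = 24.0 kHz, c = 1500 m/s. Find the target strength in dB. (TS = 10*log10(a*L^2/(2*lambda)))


lambda = 1500/24000 = 0.0625 m
TS = 10*log10(1.81*19^2/(2*0.0625)) = 37.18

37.18 dB


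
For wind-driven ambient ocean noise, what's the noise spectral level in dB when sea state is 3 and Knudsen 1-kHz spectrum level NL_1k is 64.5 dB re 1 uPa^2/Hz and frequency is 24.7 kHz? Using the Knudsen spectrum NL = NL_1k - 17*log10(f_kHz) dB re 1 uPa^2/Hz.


NL = NL_1k - 17*log10(f_kHz) = 64.5 - 17*log10(24.7) = 64.5 - (23.68) = 40.82

40.82 dB


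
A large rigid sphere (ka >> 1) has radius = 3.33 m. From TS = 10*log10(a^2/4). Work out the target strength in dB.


TS = 10*log10(3.33^2 / 4) = 10*log10(2.772225) = 4.43

4.43 dB


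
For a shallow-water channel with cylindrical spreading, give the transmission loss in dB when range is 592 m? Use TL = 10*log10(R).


27.72 dB


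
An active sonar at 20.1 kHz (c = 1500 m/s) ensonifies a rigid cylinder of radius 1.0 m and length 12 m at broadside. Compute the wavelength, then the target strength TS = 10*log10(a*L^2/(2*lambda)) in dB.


Step 1: lambda = c/f = 1500/20100 = 0.07463 m
Step 2: TS = 10*log10(a*L^2/(2*lambda)) = 10*log10(1.0*12^2/(2*0.07463)) = 29.84

29.84 dB


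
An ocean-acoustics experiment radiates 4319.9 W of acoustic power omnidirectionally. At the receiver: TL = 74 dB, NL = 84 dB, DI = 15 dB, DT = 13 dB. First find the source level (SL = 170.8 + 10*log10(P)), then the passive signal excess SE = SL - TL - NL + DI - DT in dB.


Step 1: SL = 170.8 + 10*log10(4319.9) = 207.15 dB
Step 2: SE = SL - TL - NL + DI - DT = 207.15 - 74 - 84 + 15 - 13 = 51.15

51.15 dB


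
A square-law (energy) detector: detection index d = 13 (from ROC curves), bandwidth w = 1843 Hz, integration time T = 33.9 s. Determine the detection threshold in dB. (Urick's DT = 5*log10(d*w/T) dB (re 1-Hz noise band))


14.25 dB


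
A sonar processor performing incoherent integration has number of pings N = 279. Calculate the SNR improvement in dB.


12.23 dB


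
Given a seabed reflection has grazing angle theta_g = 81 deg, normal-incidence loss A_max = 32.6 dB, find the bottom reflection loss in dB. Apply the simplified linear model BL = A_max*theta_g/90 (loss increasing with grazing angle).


29.34 dB


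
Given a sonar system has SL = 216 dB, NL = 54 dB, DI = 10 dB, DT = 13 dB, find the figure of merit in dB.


FOM = SL - NL + DI - DT = 216 - 54 + 10 - 13 = 159

159 dB


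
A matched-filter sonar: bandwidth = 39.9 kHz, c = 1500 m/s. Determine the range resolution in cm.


dR = c/(2*BW) = 1500 / (2 * 39.9e3) = 0.0188 m = 1.88 cm

1.88 cm


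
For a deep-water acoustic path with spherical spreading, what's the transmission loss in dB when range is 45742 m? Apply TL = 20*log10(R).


93.21 dB


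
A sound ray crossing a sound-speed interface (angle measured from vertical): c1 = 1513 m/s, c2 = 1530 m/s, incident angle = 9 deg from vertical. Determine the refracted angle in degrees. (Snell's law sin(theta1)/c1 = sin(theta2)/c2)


sin(theta2) = (c2/c1)*sin(theta1) = (1530/1513)*sin(9 deg) = 0.15819
theta2 = arcsin(0.15819) = 9.1

9.1 deg


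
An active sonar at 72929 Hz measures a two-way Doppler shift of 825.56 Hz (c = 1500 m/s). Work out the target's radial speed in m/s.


8.49 m/s


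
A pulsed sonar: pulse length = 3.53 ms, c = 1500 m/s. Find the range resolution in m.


2.6475 m


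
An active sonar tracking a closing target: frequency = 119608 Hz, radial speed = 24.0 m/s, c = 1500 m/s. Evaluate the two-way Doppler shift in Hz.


fd = 2*f*v/c = 2 * 119608 * 24.0 / 1500 = 3827.46

3827.46 Hz


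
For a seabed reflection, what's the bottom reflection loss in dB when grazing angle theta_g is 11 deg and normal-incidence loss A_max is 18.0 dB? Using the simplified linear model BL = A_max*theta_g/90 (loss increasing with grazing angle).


2.2 dB


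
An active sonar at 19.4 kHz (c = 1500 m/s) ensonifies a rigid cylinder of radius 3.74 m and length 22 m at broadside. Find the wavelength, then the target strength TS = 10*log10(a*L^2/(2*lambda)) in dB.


Step 1: lambda = c/f = 1500/19400 = 0.07732 m
Step 2: TS = 10*log10(a*L^2/(2*lambda)) = 10*log10(3.74*22^2/(2*0.07732)) = 40.68

40.68 dB


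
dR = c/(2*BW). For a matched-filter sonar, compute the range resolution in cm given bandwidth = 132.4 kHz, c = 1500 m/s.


dR = c/(2*BW) = 1500 / (2 * 132.4e3) = 0.0057 m = 0.57 cm

0.57 cm


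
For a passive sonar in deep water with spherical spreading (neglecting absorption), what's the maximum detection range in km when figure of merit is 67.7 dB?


At max range FOM = TL, so 20*log10(R) = 67.7
R = 10^(67.7/20) = 2426.61 m = 2.43 km

2.43 km


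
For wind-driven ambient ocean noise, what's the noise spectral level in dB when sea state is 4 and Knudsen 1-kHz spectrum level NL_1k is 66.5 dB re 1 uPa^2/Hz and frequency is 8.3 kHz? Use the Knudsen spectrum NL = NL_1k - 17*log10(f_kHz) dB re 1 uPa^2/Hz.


50.88 dB


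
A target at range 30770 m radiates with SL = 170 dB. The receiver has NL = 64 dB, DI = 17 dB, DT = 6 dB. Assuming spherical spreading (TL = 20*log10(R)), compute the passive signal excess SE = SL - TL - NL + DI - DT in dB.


27.24 dB


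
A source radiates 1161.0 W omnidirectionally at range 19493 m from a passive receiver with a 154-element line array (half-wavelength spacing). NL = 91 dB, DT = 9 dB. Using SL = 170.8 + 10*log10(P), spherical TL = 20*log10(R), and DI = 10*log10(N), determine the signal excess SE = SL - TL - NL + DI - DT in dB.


Step 1: SL = 170.8 + 10*log10(1161.0) = 201.45 dB
Step 2: TL = 20*log10(19493) = 85.8 dB
Step 3: DI = 10*log10(154) = 21.88 dB
Step 4: SE = SL - TL - NL + DI - DT = 201.45 - 85.8 - 91 + 21.88 - 9 = 37.53

37.53 dB


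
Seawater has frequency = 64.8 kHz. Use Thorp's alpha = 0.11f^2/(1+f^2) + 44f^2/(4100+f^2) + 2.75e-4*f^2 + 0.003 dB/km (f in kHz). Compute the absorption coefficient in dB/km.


23.53 dB/km


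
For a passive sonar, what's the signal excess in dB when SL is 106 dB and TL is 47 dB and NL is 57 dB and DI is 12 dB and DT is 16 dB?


SE = SL - TL - NL + DI - DT = 106 - 47 - 57 + 12 - 16 = -2

-2 dB


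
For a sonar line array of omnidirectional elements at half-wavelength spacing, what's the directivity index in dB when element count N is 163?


DI = 10*log10(163) = 22.12

22.12 dB


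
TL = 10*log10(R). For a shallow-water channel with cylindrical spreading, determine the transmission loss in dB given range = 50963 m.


TL = 10*log10(50963) = 47.07

47.07 dB


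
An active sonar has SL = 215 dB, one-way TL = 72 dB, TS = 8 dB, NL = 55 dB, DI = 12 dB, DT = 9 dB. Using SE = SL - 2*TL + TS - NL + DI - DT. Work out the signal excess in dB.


SE = SL - 2*TL + TS - NL + DI - DT = 215 - 2*72 + (8) - 55 + 12 - 9 = 27

27 dB


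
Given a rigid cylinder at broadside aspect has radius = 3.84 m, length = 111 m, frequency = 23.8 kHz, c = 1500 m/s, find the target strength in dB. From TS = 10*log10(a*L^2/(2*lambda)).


lambda = 1500/23800 = 0.06303 m
TS = 10*log10(3.84*111^2/(2*0.06303)) = 55.74

55.74 dB


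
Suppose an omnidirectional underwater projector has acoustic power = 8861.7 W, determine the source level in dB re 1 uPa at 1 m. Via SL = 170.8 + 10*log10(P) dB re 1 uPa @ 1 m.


SL = 170.8 + 10*log10(8861.7) = 170.8 + 39.48 = 210.28

210.28 dB


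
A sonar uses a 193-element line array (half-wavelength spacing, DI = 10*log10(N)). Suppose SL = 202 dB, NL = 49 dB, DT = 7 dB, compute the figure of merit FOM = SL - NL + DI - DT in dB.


Step 1: DI = 10*log10(193) = 22.86 dB
Step 2: FOM = SL - NL + DI - DT = 202 - 49 + 22.86 - 7 = 168.86

168.86 dB


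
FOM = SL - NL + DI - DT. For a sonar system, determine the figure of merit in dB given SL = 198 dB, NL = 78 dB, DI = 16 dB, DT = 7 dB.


129 dB


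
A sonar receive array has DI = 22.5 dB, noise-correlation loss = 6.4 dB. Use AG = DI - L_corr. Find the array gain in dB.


AG = DI - L_corr = 22.5 - 6.4 = 16.1

16.1 dB


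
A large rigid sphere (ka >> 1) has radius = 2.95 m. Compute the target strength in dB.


TS = 10*log10(2.95^2 / 4) = 10*log10(2.175625) = 3.38

3.38 dB


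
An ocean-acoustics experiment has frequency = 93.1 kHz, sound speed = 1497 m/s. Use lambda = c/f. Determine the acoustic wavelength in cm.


lambda = c/f = 1497 / 93100 = 0.0161 m = 1.61 cm

1.61 cm


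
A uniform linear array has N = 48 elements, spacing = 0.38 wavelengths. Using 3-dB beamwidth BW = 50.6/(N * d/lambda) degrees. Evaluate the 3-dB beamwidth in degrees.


BW = 50.6 / (48 * 0.38) = 50.6 / 18.24 = 2.77

2.77 deg


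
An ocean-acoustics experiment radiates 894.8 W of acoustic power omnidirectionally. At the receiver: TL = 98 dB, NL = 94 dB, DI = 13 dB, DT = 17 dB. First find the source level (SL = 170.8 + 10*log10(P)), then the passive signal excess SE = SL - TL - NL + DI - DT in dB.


Step 1: SL = 170.8 + 10*log10(894.8) = 200.32 dB
Step 2: SE = SL - TL - NL + DI - DT = 200.32 - 98 - 94 + 13 - 17 = 4.32

4.32 dB


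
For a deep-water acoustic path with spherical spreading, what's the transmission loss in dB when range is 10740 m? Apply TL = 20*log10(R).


TL = 20*log10(10740) = 80.62

80.62 dB


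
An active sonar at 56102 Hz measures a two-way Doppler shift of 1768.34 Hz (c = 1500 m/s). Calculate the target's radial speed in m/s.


23.64 m/s


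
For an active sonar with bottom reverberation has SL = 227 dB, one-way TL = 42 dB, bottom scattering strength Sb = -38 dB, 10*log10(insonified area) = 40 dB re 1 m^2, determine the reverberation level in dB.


RL = SL - 2*TL + Sb + 10*log10(A) = 227 - 2*42 + (-38) + 40 = 145

145 dB


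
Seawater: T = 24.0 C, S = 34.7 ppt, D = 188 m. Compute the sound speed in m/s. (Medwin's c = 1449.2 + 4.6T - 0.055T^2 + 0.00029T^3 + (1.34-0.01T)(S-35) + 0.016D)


c = 1449.2 + 4.6*24.0 - 0.055*24.0^2 + 0.00029*24.0^3 + (1.34 - 0.01*24.0)*(34.7 - 35) + 0.016*188 = 1534.61

1534.61 m/s


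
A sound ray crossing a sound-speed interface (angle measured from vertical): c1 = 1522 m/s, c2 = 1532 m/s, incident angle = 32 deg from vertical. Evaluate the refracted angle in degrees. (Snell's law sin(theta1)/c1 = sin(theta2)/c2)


32.24 deg
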